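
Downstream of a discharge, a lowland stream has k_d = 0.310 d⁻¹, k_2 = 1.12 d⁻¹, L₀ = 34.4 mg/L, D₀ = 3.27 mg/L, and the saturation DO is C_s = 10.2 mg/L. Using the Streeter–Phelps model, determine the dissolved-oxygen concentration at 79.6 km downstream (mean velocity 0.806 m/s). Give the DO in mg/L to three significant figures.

Travel time t = x/v = 79.6 km / (0.806 m/s) = 79600 m / 0.806 m/s = 98760 s = 1.143 d.
k_d L₀/(k_2−k_d) = 0.310×34.4/(1.12−0.310) = 10.66/0.8100 = 13.17 mg/L.
e^(−k_d t) = e^(−0.310×1.143) = 0.7016; e^(−k_2 t) = e^(−1.12×1.143) = 0.2780.
D = 13.17 × (0.7016 − 0.2780) + 3.27 × 0.2780 = 5.578 + 0.9090 = 6.487 mg/L.
DO = C_s − D = 10.2 − 6.487 = 3.713 mg/L.

DO ≈ 3.71 mg/L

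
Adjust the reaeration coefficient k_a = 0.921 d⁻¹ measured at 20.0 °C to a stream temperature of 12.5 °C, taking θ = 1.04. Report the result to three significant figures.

k_a(T₂) = k_a(T₁) · θ^(T₂−T₁) = 0.921 × 1.04^(12.5−20.0)
= 0.921 × 1.04^-7.50 = 0.921 × 0.7452 = 0.6863 d⁻¹.

k_a ≈ 0.686 d⁻¹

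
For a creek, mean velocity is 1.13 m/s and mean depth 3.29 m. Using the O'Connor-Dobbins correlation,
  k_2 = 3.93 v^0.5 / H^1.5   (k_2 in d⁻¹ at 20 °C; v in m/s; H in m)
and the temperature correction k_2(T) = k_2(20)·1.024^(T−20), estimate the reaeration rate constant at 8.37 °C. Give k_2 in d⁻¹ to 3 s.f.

k_2(20) = 3.93 × 1.13^0.5 / 3.29^1.5 = 3.93 × 1.063 / 5.968 = 0.7001 d⁻¹.
k_2(8.37) = 0.7001 × 1.024^(8.37−20) = 0.7001 × 0.7589 = 0.5313 d⁻¹.

k_2 ≈ 0.531 d⁻¹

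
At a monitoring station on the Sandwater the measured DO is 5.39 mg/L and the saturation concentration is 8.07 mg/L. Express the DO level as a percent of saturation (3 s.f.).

% saturation = C/C_s × 100 = 5.39/8.07 × 100 = 66.8 %.

66.8 % saturation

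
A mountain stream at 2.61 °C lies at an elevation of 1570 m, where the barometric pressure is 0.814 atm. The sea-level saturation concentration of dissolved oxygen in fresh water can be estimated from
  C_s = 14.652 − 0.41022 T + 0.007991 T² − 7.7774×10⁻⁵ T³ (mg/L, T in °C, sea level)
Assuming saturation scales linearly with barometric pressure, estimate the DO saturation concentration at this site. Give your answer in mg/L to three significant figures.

At sea level: C_s = 14.652 − 0.41022×2.61 + 0.007991×2.61² − 7.7774×10⁻⁵×2.61³ = 13.63 mg/L.
Pressure correction: C_s' = 13.63 × 0.814 = 11.10 mg/L.

C_s ≈ 11.1 mg/L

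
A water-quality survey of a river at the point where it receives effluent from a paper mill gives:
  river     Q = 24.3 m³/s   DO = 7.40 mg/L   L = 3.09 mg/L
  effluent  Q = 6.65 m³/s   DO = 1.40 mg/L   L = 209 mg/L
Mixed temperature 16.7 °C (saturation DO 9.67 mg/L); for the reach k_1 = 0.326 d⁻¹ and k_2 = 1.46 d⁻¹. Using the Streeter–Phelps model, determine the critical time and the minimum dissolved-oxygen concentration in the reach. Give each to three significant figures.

Mixed DO = (24.3×7.40 + 6.65×1.40)/(24.3+6.65) = 189.1/30.95 = 6.111 mg/L.
Mixed L₀ = (24.3×3.09 + 6.65×209)/(30.95) = 1465/30.95 = 47.33 mg/L.
Initial deficit D₀ = C_s − DO₀ = 9.67 − 6.111 = 3.559 mg/L.
t_c = (1/1.134) ln[(1.46/0.326)(1 − 3.559×1.134/(0.326×47.33))] = 0.8818 × ln(3.307) = 1.055 d.
D_c = (0.326/1.46) × 47.33 × e^(−0.326×1.055) = 0.2233 × 47.33 × 0.7090 = 7.494 mg/L.
Minimum DO = 9.67 − 7.494 = 2.176 mg/L.

t_c ≈ 1.05 d; minimum DO ≈ 2.18 mg/L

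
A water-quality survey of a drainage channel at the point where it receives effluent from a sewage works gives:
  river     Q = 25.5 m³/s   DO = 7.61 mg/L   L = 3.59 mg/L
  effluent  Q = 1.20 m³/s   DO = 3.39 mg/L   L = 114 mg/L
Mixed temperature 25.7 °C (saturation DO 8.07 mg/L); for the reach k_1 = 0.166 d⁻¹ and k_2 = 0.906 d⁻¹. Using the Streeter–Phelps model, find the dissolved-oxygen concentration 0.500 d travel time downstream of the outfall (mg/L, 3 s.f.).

DO ≈ 7.11 mg/L

Mixed DO = (25.5×7.61 + 1.20×3.39)/(25.5+1.20) = 198.1/26.70 = 7.420 mg/L.
Mixed L₀ = (25.5×3.59 + 1.20×114)/(26.70) = 228.3/26.70 = 8.552 mg/L.
Initial deficit D₀ = C_s − DO₀ = 8.07 − 7.420 = 0.6497 mg/L.
D(0.500) = [0.166×8.552/(0.906−0.166)](e^(−0.166×0.500) − e^(−0.906×0.500)) + 0.6497 e^(−0.906×0.500)
= 1.918 × (0.9204 − 0.6357) + 0.6497 × 0.6357 = 0.9591 mg/L.
DO = 8.07 − 0.9591 = 7.111 mg/L.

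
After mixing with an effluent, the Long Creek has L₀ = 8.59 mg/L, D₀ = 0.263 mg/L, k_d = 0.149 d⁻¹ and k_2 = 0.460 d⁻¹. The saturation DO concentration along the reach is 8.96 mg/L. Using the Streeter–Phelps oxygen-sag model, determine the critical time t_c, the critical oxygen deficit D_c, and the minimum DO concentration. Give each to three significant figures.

t_c ≈ 3.41 d; D_c ≈ 1.67 mg/L; min DO ≈ 7.29 mg/L

t_c = [1/(k_2−k_d)] ln[(k_2/k_d)(1 − D₀(k_2−k_d)/(k_d L₀))]
= [1/(0.460−0.149)] ln[(0.460/0.149)(1 − 0.263×0.3110/(0.149×8.59))]
= (1/0.3110) ln[3.087 × 0.9361] = 3.215 × ln(2.890) = 3.215 × 1.061 = 3.412 d.
L(t_c) = L₀ e^(−k_d t_c) = 8.59 × 0.6014 = 5.166 mg/L, and at the critical point k_2 D_c = k_d L, so D_c = (0.149/0.460) × 5.166 = 1.673 mg/L.
Minimum DO = C_s − D_c = 8.96 − 1.673 = 7.287 mg/L.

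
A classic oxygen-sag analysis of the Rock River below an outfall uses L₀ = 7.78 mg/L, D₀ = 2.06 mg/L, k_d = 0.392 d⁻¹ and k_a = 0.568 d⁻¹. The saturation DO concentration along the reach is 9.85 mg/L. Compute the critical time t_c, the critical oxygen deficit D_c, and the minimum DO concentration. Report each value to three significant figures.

t_c = [1/(k_a−k_d)] ln[(k_a/k_d)(1 − D₀(k_a−k_d)/(k_d L₀))]
= [1/(0.568−0.392)] ln[(0.568/0.392)(1 − 2.06×0.1760/(0.392×7.78))]
= (1/0.1760) ln[1.449 × 0.8811] = 5.682 × ln(1.277) = 5.682 × 0.2443 = 1.388 d.
L(t_c) = L₀ e^(−k_d t_c) = 7.78 × 0.5804 = 4.515 mg/L, and at the critical point k_a D_c = k_d L, so D_c = (0.392/0.568) × 4.515 = 3.116 mg/L.
Minimum DO = C_s − D_c = 9.85 − 3.116 = 6.734 mg/L.

t_c ≈ 1.39 d; D_c ≈ 3.12 mg/L; min DO ≈ 6.73 mg/L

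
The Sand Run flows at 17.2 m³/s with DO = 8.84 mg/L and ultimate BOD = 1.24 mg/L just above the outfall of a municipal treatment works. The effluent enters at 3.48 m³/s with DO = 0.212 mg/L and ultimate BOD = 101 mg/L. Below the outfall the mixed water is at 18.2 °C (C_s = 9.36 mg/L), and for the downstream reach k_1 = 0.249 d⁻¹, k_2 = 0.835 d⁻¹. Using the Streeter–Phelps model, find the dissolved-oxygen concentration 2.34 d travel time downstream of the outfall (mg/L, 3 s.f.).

Mixed DO = (17.2×8.84 + 3.48×0.212)/(17.2+3.48) = 152.8/20.68 = 7.388 mg/L.
Mixed L₀ = (17.2×1.24 + 3.48×101)/(20.68) = 372.8/20.68 = 18.03 mg/L.
Initial deficit D₀ = C_s − DO₀ = 9.36 − 7.388 = 1.972 mg/L.
D(2.34) = [0.249×18.03/(0.835−0.249)](e^(−0.249×2.34) − e^(−0.835×2.34)) + 1.972 e^(−0.835×2.34)
= 7.660 × (0.5584 − 0.1417) + 1.972 × 0.1417 = 3.471 mg/L.
DO = 9.36 − 3.471 = 5.889 mg/L.

DO ≈ 5.89 mg/L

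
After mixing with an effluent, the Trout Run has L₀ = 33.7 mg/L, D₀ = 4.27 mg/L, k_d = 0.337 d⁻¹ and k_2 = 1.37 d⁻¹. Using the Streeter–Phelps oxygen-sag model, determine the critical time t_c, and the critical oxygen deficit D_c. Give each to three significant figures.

With k_2/k_d = 4.065 and 1 − D₀(k_2−k_d)/(k_d L₀) = 0.6116,
t_c = ln(4.065 × 0.6116) / (1.37 − 0.337) = ln(2.486) / 1.033 = 0.9108/1.033 = 0.8817 d.
D_c = (k_d/k_2) L₀ e^(−k_d t_c) = (0.337/1.37) × 33.7 × e^(−0.337×0.8817) = 0.2460 × 33.7 × 0.7429 = 6.159 mg/L.

t_c ≈ 0.882 d; D_c ≈ 6.16 mg/L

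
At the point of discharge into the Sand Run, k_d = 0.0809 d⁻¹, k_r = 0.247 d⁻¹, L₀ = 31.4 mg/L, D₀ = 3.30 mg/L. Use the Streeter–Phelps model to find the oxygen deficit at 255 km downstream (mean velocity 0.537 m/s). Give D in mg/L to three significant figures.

Travel time t = x/v = 255 km / (0.537 m/s) = 255000 m / 0.537 m/s = 474900 s = 5.496 d.
k_d L₀/(k_r−k_d) = 0.0809×31.4/(0.247−0.0809) = 2.540/0.1661 = 15.29 mg/L.
e^(−k_d t) = e^(−0.0809×5.496) = 0.6411; e^(−k_r t) = e^(−0.247×5.496) = 0.2573.
D = 15.29 × (0.6411 − 0.2573) + 3.30 × 0.2573 = 5.869 + 0.8491 = 6.718 mg/L.

D ≈ 6.72 mg/L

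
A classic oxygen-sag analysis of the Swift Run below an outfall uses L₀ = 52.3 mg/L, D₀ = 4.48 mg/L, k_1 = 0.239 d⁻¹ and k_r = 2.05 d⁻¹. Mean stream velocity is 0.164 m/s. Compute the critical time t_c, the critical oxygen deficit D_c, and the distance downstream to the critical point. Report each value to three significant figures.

At the critical point dD/dt = 0, so k_1 L₀ e^(−k_1 t) = k_r D. Substituting D(t) from the Streeter–Phelps equation and solving for t gives
t_c = ln[(k_r/k_1)(1 − D₀(k_r−k_1)/(k_1 L₀))] / (k_r−k_1).
Here k_r−k_1 = 1.811 d⁻¹ and 1 − D₀(k_r−k_1)/(k_1 L₀) = 1 − 4.48×1.811/(0.239×52.3) = 0.3509, so
t_c = ln(8.577 × 0.3509) / 1.811 = 1.102 / 1.811 = 0.6085 d.
D_c = (k_1/k_r) L₀ e^(−k_1 t_c) = (0.239/2.05) × 52.3 × e^(−0.239×0.6085) = 0.1166 × 52.3 × 0.8647 = 5.272 mg/L.
x_c = v t_c = 0.164 m/s × 0.6085 d × 86400 s/d = 8622 m ≈ 8.62 km.

t_c ≈ 0.608 d; D_c ≈ 5.27 mg/L; x_c ≈ 8.62 km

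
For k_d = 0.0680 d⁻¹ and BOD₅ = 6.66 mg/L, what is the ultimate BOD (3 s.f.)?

L₀ ≈ 23.1 mg/L

BOD₅ = L₀(1 − e^(−5k_d)) ⇒ L₀ = BOD₅ / (1 − e^(−5×0.0680))
= 6.66 / (1 − 0.7118) = 6.66 / 0.2882 = 23.11 mg/L.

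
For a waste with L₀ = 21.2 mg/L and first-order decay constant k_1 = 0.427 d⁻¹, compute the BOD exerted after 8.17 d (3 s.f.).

y_t = L₀(1 − e^(−k_1 t)) = 21.2 × (1 − e^(−0.427×8.17))
= 21.2 × (1 − 0.03054) = 21.2 × 0.9695 = 20.55 mg/L.

y ≈ 20.6 mg/L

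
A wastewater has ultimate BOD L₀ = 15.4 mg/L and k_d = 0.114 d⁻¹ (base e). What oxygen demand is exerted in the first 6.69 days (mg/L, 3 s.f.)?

y ≈ 8.22 mg/L

y_t = L₀(1 − e^(−k_d t)) = 15.4 × (1 − e^(−0.114×6.69))
= 15.4 × (1 − 0.4664) = 15.4 × 0.5336 = 8.217 mg/L.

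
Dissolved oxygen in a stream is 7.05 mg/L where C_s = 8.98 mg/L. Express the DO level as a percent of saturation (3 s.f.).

78.5 % saturation

% saturation = C/C_s × 100 = 7.05/8.98 × 100 = 78.5 %.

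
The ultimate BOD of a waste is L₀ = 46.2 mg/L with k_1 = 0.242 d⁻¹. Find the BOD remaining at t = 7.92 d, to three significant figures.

L ≈ 6.80 mg/L

L_t = L₀ e^(−k_1 t) = 46.2 × e^(−0.242×7.92) = 46.2 × 0.1471 = 6.796 mg/L.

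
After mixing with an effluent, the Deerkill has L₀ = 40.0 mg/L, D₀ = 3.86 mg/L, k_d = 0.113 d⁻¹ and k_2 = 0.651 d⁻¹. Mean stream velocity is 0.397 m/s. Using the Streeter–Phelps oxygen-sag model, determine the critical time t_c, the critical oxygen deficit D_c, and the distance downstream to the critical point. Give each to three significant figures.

At the critical point dD/dt = 0, so k_d L₀ e^(−k_d t) = k_2 D. Substituting D(t) from the Streeter–Phelps equation and solving for t gives
t_c = ln[(k_2/k_d)(1 − D₀(k_2−k_d)/(k_d L₀))] / (k_2−k_d).
Here k_2−k_d = 0.5380 d⁻¹ and 1 − D₀(k_2−k_d)/(k_d L₀) = 1 − 3.86×0.5380/(0.113×40.0) = 0.5406, so
t_c = ln(5.761 × 0.5406) / 0.5380 = 1.136 / 0.5380 = 2.111 d.
L(t_c) = L₀ e^(−k_d t_c) = 40.0 × 0.7877 = 31.51 mg/L, and at the critical point k_2 D_c = k_d L, so D_c = (0.113/0.651) × 31.51 = 5.469 mg/L.
x_c = v t_c = 0.397 m/s × 2.111 d × 86400 s/d = 72420 m ≈ 72.4 km.

t_c ≈ 2.11 d; D_c ≈ 5.47 mg/L; x_c ≈ 72.4 km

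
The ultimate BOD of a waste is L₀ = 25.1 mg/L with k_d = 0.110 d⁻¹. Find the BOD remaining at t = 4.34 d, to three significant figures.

L ≈ 15.6 mg/L

L_t = L₀ e^(−k_d t) = 25.1 × e^(−0.110×4.34) = 25.1 × 0.6204 = 15.57 mg/L.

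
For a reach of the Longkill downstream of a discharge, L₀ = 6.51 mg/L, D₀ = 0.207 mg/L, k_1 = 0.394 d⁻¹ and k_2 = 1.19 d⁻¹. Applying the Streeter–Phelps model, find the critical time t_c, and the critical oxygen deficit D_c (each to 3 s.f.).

t_c ≈ 1.31 d; D_c ≈ 1.29 mg/L

At the critical point dD/dt = 0, so k_1 L₀ e^(−k_1 t) = k_2 D. Substituting D(t) from the Streeter–Phelps equation and solving for t gives
t_c = ln[(k_2/k_1)(1 − D₀(k_2−k_1)/(k_1 L₀))] / (k_2−k_1).
Here k_2−k_1 = 0.7960 d⁻¹ and 1 − D₀(k_2−k_1)/(k_1 L₀) = 1 − 0.207×0.7960/(0.394×6.51) = 0.9358, so
t_c = ln(3.020 × 0.9358) / 0.7960 = 1.039 / 0.7960 = 1.305 d.
L(t_c) = L₀ e^(−k_1 t_c) = 6.51 × 0.5979 = 3.893 mg/L, and at the critical point k_2 D_c = k_1 L, so D_c = (0.394/1.19) × 3.893 = 1.289 mg/L.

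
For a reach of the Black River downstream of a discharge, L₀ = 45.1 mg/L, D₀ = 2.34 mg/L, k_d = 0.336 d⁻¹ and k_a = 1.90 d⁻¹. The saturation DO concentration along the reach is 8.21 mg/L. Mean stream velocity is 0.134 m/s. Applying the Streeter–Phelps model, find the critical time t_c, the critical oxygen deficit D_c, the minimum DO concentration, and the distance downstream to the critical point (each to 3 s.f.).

With k_a/k_d = 5.655 and 1 − D₀(k_a−k_d)/(k_d L₀) = 0.7585,
t_c = ln(5.655 × 0.7585) / (1.90 − 0.336) = ln(4.289) / 1.564 = 1.456/1.564 = 0.9310 d.
L(t_c) = L₀ e^(−k_d t_c) = 45.1 × 0.7314 = 32.99 mg/L, and at the critical point k_a D_c = k_d L, so D_c = (0.336/1.90) × 32.99 = 5.833 mg/L.
Minimum DO = C_s − D_c = 8.21 − 5.833 = 2.377 mg/L.
x_c = v t_c = 0.134 m/s × 0.9310 d × 86400 s/d = 10780 m ≈ 10.8 km.

t_c ≈ 0.931 d; D_c ≈ 5.83 mg/L; min DO ≈ 2.38 mg/L; x_c ≈ 10.8 km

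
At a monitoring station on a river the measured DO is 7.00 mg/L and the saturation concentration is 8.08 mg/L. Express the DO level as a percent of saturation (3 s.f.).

86.6 % saturation

% saturation = C/C_s × 100 = 7.00/8.08 × 100 = 86.6 %.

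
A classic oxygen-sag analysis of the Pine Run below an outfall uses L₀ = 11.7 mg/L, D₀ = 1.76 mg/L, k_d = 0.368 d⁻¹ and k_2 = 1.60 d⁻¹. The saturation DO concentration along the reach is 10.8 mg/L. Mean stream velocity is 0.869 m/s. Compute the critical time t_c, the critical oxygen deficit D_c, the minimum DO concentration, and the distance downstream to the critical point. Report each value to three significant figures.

t_c = [1/(k_2−k_d)] ln[(k_2/k_d)(1 − D₀(k_2−k_d)/(k_d L₀))]
= [1/(1.60−0.368)] ln[(1.60/0.368)(1 − 1.76×1.232/(0.368×11.7))]
= (1/1.232) ln[4.348 × 0.4964] = 0.8117 × ln(2.158) = 0.8117 × 0.7693 = 0.6244 d.
D_c = (k_d/k_2) L₀ e^(−k_d t_c) = (0.368/1.60) × 11.7 × e^(−0.368×0.6244) = 0.2300 × 11.7 × 0.7947 = 2.139 mg/L.
Minimum DO = C_s − D_c = 10.8 − 2.139 = 8.661 mg/L.
x_c = v t_c = 0.869 m/s × 0.6244 d × 86400 s/d = 46880 m ≈ 46.9 km.

t_c ≈ 0.624 d; D_c ≈ 2.14 mg/L; min DO ≈ 8.66 mg/L; x_c ≈ 46.9 km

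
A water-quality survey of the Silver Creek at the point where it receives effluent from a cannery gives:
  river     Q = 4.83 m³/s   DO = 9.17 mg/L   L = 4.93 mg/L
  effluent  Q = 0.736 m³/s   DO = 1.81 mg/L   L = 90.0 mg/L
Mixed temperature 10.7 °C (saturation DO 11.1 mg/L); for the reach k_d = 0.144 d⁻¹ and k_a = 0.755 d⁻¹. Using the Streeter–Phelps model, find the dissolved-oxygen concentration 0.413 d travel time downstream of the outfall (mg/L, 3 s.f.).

DO ≈ 8.17 mg/L

Mixed DO = (4.83×9.17 + 0.736×1.81)/(4.83+0.736) = 45.62/5.566 = 8.197 mg/L.
Mixed L₀ = (4.83×4.93 + 0.736×90.0)/(5.566) = 90.05/5.566 = 16.18 mg/L.
Initial deficit D₀ = C_s − DO₀ = 11.1 − 8.197 = 2.903 mg/L.
D(0.413) = [0.144×16.18/(0.755−0.144)](e^(−0.144×0.413) − e^(−0.755×0.413)) + 2.903 e^(−0.755×0.413)
= 3.813 × (0.9423 − 0.7321) + 2.903 × 0.7321 = 2.927 mg/L.
DO = 11.1 − 2.927 = 8.173 mg/L.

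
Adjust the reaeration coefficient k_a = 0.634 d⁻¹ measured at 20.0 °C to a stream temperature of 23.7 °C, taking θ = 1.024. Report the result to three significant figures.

k_a(T₂) = k_a(T₁) · θ^(T₂−T₁) = 0.634 × 1.024^(23.7−20.0)
= 0.634 × 1.024^3.70 = 0.634 × 1.092 = 0.6921 d⁻¹.

k_a ≈ 0.692 d⁻¹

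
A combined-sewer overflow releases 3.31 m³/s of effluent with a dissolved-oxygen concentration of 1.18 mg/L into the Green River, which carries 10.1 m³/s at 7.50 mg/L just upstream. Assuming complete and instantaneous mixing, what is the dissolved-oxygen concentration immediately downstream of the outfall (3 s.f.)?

5.94 mg/L

Flow-weighted mixing: C = (Q_r C_r + Q_w C_w)/(Q_r + Q_w)
= (10.1×7.50 + 3.31×1.18)/(10.1 + 3.31) = 79.66/13.41 = 5.940 mg/L.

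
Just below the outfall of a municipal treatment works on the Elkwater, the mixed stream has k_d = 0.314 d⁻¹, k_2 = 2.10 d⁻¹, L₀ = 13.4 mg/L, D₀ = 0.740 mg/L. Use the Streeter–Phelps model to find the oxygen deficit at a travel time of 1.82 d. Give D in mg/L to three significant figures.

k_d L₀/(k_2−k_d) = 0.314×13.4/(2.10−0.314) = 4.208/1.786 = 2.356 mg/L.
e^(−k_d t) = e^(−0.314×1.820) = 0.5647; e^(−k_2 t) = e^(−2.10×1.820) = 0.02188.
D = 2.356 × (0.5647 − 0.02188) + 0.740 × 0.02188 = 1.279 + 0.01619 = 1.295 mg/L.

D ≈ 1.29 mg/L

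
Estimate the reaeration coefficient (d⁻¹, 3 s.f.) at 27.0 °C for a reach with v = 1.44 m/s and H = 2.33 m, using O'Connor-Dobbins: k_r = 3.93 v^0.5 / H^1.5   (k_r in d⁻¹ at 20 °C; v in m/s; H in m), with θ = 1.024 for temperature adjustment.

k_r(20) = 3.93 × 1.44^0.5 / 2.33^1.5 = 3.93 × 1.200 / 3.557 = 1.326 d⁻¹.
k_r(27.0) = 1.326 × 1.024^(27.0−20) = 1.326 × 1.181 = 1.565 d⁻¹.

k_r ≈ 1.57 d⁻¹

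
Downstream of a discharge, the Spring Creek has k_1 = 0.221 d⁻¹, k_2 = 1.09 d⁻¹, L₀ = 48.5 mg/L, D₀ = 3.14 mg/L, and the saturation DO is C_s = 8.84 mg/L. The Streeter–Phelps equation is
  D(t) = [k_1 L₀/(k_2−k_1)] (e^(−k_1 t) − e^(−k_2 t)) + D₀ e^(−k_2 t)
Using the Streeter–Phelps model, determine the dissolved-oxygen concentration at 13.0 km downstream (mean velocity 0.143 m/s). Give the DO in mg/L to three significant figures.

DO ≈ 1.99 mg/L

Travel time t = x/v = 13.0 km / (0.143 m/s) = 13000 m / 0.143 m/s = 90910 s = 1.052 d.
k_1 L₀/(k_2−k_1) = 0.221×48.5/(1.09−0.221) = 10.72/0.8690 = 12.33 mg/L.
e^(−k_1 t) = e^(−0.221×1.052) = 0.7925; e^(−k_2 t) = e^(−1.09×1.052) = 0.3176.
D = 12.33 × (0.7925 − 0.3176) + 3.14 × 0.3176 = 5.858 + 0.9973 = 6.855 mg/L.
DO = C_s − D = 8.84 − 6.855 = 1.985 mg/L.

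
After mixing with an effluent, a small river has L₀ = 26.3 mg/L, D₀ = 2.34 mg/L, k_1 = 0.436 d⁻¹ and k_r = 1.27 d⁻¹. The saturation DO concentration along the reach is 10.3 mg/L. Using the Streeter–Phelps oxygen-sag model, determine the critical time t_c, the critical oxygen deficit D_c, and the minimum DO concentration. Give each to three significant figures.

t_c ≈ 1.06 d; D_c ≈ 5.69 mg/L; min DO ≈ 4.61 mg/L

t_c = [1/(k_r−k_1)] ln[(k_r/k_1)(1 − D₀(k_r−k_1)/(k_1 L₀))]
= [1/(1.27−0.436)] ln[(1.27/0.436)(1 − 2.34×0.8340/(0.436×26.3))]
= (1/0.8340) ln[2.913 × 0.8298] = 1.199 × ln(2.417) = 1.199 × 0.8826 = 1.058 d.
D_c = (k_1/k_r) L₀ e^(−k_1 t_c) = (0.436/1.27) × 26.3 × e^(−0.436×1.058) = 0.3433 × 26.3 × 0.6304 = 5.692 mg/L.
Minimum DO = C_s − D_c = 10.3 − 5.692 = 4.608 mg/L.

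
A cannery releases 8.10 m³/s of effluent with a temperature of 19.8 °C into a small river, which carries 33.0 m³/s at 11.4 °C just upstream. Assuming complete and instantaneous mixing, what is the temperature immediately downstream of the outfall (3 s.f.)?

13.1 °C

Flow-weighted mixing: C = (Q_r C_r + Q_w C_w)/(Q_r + Q_w)
= (33.0×11.4 + 8.10×19.8)/(33.0 + 8.10) = 536.6/41.10 = 13.06 °C.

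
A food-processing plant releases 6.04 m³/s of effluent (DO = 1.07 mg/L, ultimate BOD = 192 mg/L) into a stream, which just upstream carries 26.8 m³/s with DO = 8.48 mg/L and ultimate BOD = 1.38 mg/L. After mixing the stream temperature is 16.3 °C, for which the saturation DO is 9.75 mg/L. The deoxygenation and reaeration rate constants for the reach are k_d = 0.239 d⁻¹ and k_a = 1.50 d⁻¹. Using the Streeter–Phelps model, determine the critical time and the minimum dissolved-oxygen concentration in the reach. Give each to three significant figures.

t_c ≈ 1.08 d; minimum DO ≈ 5.26 mg/L

Mixed DO = (26.8×8.48 + 6.04×1.07)/(26.8+6.04) = 233.7/32.84 = 7.117 mg/L.
Mixed L₀ = (26.8×1.38 + 6.04×192)/(32.84) = 1197/32.84 = 36.44 mg/L.
Initial deficit D₀ = C_s − DO₀ = 9.75 − 7.117 = 2.633 mg/L.
t_c = (1/1.261) ln[(1.50/0.239)(1 − 2.633×1.261/(0.239×36.44))] = 0.7930 × ln(3.884) = 1.076 d.
D_c = (0.239/1.50) × 36.44 × e^(−0.239×1.076) = 0.1593 × 36.44 × 0.7733 = 4.489 mg/L.
Minimum DO = 9.75 − 4.489 = 5.261 mg/L.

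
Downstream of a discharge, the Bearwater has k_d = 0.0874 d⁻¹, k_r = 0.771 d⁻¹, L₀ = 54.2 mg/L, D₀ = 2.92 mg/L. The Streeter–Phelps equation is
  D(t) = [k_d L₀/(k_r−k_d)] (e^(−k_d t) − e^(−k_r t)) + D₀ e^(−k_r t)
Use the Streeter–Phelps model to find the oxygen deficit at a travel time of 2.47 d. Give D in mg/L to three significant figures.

k_d L₀/(k_r−k_d) = 0.0874×54.2/(0.771−0.0874) = 4.737/0.6836 = 6.930 mg/L.
e^(−k_d t) = e^(−0.0874×2.470) = 0.8058; e^(−k_r t) = e^(−0.771×2.470) = 0.1489.
D = 6.930 × (0.8058 − 0.1489) + 2.92 × 0.1489 = 4.552 + 0.4348 = 4.987 mg/L.

D ≈ 4.99 mg/L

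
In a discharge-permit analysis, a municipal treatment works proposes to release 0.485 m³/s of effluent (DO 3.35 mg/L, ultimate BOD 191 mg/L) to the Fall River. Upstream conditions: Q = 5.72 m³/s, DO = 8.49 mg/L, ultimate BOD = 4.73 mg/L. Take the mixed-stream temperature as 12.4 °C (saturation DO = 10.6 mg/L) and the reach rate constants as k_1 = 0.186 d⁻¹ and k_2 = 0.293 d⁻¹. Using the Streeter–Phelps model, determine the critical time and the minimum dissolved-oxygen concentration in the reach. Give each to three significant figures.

Mixed DO = (5.72×8.49 + 0.485×3.35)/(5.72+0.485) = 50.19/6.205 = 8.088 mg/L.
Mixed L₀ = (5.72×4.73 + 0.485×191)/(6.205) = 119.7/6.205 = 19.29 mg/L.
Initial deficit D₀ = C_s − DO₀ = 10.6 − 8.088 = 2.512 mg/L.
t_c = (1/0.1070) ln[(0.293/0.186)(1 − 2.512×0.1070/(0.186×19.29))] = 9.346 × ln(1.457) = 3.519 d.
D_c = (0.186/0.293) × 19.29 × e^(−0.186×3.519) = 0.6348 × 19.29 × 0.5197 = 6.363 mg/L.
Minimum DO = 10.6 − 6.363 = 4.237 mg/L.

t_c ≈ 3.52 d; minimum DO ≈ 4.24 mg/L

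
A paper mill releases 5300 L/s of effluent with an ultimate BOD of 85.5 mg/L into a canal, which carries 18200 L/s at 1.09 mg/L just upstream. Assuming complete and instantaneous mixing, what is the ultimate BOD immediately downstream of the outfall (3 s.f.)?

Flow-weighted mixing: C = (Q_r C_r + Q_w C_w)/(Q_r + Q_w)
= (18200×1.09 + 5300×85.5)/(18200 + 5300) = 473000/23500 = 20.13 mg/L.

20.1 mg/L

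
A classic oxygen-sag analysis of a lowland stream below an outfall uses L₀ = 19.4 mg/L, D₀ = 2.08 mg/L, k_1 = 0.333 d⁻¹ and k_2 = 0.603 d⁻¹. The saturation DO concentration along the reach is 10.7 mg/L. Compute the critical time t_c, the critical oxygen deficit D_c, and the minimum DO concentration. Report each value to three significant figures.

t_c ≈ 1.86 d; D_c ≈ 5.76 mg/L; min DO ≈ 4.94 mg/L

t_c = [1/(k_2−k_1)] ln[(k_2/k_1)(1 − D₀(k_2−k_1)/(k_1 L₀))]
= [1/(0.603−0.333)] ln[(0.603/0.333)(1 − 2.08×0.2700/(0.333×19.4))]
= (1/0.2700) ln[1.811 × 0.9131] = 3.704 × ln(1.653) = 3.704 × 0.5028 = 1.862 d.
L(t_c) = L₀ e^(−k_1 t_c) = 19.4 × 0.5379 = 10.43 mg/L, and at the critical point k_2 D_c = k_1 L, so D_c = (0.333/0.603) × 10.43 = 5.762 mg/L.
Minimum DO = C_s − D_c = 10.7 − 5.762 = 4.938 mg/L.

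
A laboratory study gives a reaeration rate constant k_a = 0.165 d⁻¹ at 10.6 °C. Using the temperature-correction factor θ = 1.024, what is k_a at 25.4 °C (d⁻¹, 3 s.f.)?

k_a ≈ 0.234 d⁻¹

k_a(T₂) = k_a(T₁) · θ^(T₂−T₁) = 0.165 × 1.024^(25.4−10.6)
= 0.165 × 1.024^14.8 = 0.165 × 1.420 = 0.2344 d⁻¹.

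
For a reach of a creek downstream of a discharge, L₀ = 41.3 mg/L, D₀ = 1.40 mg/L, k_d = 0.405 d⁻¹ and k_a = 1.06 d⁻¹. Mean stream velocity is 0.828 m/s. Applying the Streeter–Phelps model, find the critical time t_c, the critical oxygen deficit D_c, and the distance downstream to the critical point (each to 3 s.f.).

At the critical point dD/dt = 0, so k_d L₀ e^(−k_d t) = k_a D. Substituting D(t) from the Streeter–Phelps equation and solving for t gives
t_c = ln[(k_a/k_d)(1 − D₀(k_a−k_d)/(k_d L₀))] / (k_a−k_d).
Here k_a−k_d = 0.6550 d⁻¹ and 1 − D₀(k_a−k_d)/(k_d L₀) = 1 − 1.40×0.6550/(0.405×41.3) = 0.9452, so
t_c = ln(2.617 × 0.9452) / 0.6550 = 0.9058 / 0.6550 = 1.383 d.
D_c = (k_d/k_a) L₀ e^(−k_d t_c) = (0.405/1.06) × 41.3 × e^(−0.405×1.383) = 0.3821 × 41.3 × 0.5712 = 9.013 mg/L.
x_c = v t_c = 0.828 m/s × 1.383 d × 86400 s/d = 98930 m ≈ 98.9 km.

t_c ≈ 1.38 d; D_c ≈ 9.01 mg/L; x_c ≈ 98.9 km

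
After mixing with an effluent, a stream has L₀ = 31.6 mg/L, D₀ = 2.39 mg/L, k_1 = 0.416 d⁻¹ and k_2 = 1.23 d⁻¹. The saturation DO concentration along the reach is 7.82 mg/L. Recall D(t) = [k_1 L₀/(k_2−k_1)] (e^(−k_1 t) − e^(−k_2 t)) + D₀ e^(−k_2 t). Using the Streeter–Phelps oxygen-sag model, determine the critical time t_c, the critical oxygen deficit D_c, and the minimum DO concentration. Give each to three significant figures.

t_c = [1/(k_2−k_1)] ln[(k_2/k_1)(1 − D₀(k_2−k_1)/(k_1 L₀))]
= [1/(1.23−0.416)] ln[(1.23/0.416)(1 − 2.39×0.8140/(0.416×31.6))]
= (1/0.8140) ln[2.957 × 0.8520] = 1.229 × ln(2.519) = 1.229 × 0.9239 = 1.135 d.
L(t_c) = L₀ e^(−k_1 t_c) = 31.6 × 0.6236 = 19.71 mg/L, and at the critical point k_2 D_c = k_1 L, so D_c = (0.416/1.23) × 19.71 = 6.665 mg/L.
Minimum DO = C_s − D_c = 7.82 − 6.665 = 1.155 mg/L.

t_c ≈ 1.14 d; D_c ≈ 6.67 mg/L; min DO ≈ 1.15 mg/L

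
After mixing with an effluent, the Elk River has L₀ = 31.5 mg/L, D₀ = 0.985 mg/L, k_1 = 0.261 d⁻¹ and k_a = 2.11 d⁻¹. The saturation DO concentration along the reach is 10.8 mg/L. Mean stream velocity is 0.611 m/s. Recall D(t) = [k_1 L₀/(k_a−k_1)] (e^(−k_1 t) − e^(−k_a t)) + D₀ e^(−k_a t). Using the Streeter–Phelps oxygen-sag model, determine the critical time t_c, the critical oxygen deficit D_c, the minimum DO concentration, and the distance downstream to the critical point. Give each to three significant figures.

With k_a/k_1 = 8.084 and 1 − D₀(k_a−k_1)/(k_1 L₀) = 0.7785,
t_c = ln(8.084 × 0.7785) / (2.11 − 0.261) = ln(6.293) / 1.849 = 1.840/1.849 = 0.9949 d.
L(t_c) = L₀ e^(−k_1 t_c) = 31.5 × 0.7713 = 24.30 mg/L, and at the critical point k_a D_c = k_1 L, so D_c = (0.261/2.11) × 24.30 = 3.005 mg/L.
Minimum DO = C_s − D_c = 10.8 − 3.005 = 7.795 mg/L.
x_c = v t_c = 0.611 m/s × 0.9949 d × 86400 s/d = 52520 m ≈ 52.5 km.

t_c ≈ 0.995 d; D_c ≈ 3.01 mg/L; min DO ≈ 7.79 mg/L; x_c ≈ 52.5 km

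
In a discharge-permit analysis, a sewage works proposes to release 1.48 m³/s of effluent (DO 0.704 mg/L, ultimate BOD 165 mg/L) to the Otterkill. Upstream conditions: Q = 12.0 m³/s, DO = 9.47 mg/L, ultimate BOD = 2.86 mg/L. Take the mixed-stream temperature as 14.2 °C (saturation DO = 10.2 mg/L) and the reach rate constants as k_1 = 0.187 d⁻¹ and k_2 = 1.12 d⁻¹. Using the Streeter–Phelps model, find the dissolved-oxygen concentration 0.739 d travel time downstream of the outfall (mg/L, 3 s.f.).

Mixed DO = (12.0×9.47 + 1.48×0.704)/(12.0+1.48) = 114.7/13.48 = 8.508 mg/L.
Mixed L₀ = (12.0×2.86 + 1.48×165)/(13.48) = 278.5/13.48 = 20.66 mg/L.
Initial deficit D₀ = C_s − DO₀ = 10.2 − 8.508 = 1.692 mg/L.
D(0.739) = [0.187×20.66/(1.12−0.187)](e^(−0.187×0.739) − e^(−1.12×0.739)) + 1.692 e^(−1.12×0.739)
= 4.141 × (0.8709 − 0.4371) + 1.692 × 0.4371 = 2.536 mg/L.
DO = 10.2 − 2.536 = 7.664 mg/L.

DO ≈ 7.66 mg/L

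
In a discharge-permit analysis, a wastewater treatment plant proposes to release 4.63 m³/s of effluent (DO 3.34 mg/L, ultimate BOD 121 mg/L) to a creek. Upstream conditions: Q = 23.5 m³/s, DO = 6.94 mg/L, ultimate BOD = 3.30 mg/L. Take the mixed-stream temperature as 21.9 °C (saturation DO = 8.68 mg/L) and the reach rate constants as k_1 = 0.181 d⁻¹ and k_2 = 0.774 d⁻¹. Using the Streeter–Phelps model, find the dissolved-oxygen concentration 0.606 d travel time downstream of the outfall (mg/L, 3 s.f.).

DO ≈ 5.35 mg/L

Mixed DO = (23.5×6.94 + 4.63×3.34)/(23.5+4.63) = 178.6/28.13 = 6.347 mg/L.
Mixed L₀ = (23.5×3.30 + 4.63×121)/(28.13) = 637.8/28.13 = 22.67 mg/L.
Initial deficit D₀ = C_s − DO₀ = 8.68 − 6.347 = 2.333 mg/L.
D(0.606) = [0.181×22.67/(0.774−0.181)](e^(−0.181×0.606) − e^(−0.774×0.606)) + 2.333 e^(−0.774×0.606)
= 6.920 × (0.8961 − 0.6256) + 2.333 × 0.6256 = 3.331 mg/L.
DO = 8.68 − 3.331 = 5.349 mg/L.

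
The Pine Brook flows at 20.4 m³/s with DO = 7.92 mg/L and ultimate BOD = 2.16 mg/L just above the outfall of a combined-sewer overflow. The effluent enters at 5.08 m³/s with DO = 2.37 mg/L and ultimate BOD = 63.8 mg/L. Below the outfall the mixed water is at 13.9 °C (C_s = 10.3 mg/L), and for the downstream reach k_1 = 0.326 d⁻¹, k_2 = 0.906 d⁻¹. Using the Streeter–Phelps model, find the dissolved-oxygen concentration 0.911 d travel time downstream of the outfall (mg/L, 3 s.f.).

Mixed DO = (20.4×7.92 + 5.08×2.37)/(20.4+5.08) = 173.6/25.48 = 6.813 mg/L.
Mixed L₀ = (20.4×2.16 + 5.08×63.8)/(25.48) = 368.2/25.48 = 14.45 mg/L.
Initial deficit D₀ = C_s − DO₀ = 10.3 − 6.813 = 3.487 mg/L.
D(0.911) = [0.326×14.45/(0.906−0.326)](e^(−0.326×0.911) − e^(−0.906×0.911)) + 3.487 e^(−0.906×0.911)
= 8.121 × (0.7431 − 0.4381) + 3.487 × 0.4381 = 4.004 mg/L.
DO = 10.3 − 4.004 = 6.296 mg/L.

DO ≈ 6.30 mg/L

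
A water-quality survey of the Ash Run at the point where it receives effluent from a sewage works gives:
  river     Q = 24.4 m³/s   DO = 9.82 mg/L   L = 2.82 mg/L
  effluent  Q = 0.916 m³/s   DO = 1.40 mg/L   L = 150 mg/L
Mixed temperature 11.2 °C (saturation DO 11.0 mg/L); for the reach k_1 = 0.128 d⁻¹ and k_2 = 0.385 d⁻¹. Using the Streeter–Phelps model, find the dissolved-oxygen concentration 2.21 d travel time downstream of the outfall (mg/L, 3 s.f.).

DO ≈ 9.04 mg/L

Mixed DO = (24.4×9.82 + 0.916×1.40)/(24.4+0.916) = 240.9/25.32 = 9.515 mg/L.
Mixed L₀ = (24.4×2.82 + 0.916×150)/(25.32) = 206.2/25.32 = 8.145 mg/L.
Initial deficit D₀ = C_s − DO₀ = 11.0 − 9.515 = 1.485 mg/L.
D(2.21) = [0.128×8.145/(0.385−0.128)](e^(−0.128×2.21) − e^(−0.385×2.21)) + 1.485 e^(−0.385×2.21)
= 4.057 × (0.7536 − 0.4271) + 1.485 × 0.4271 = 1.959 mg/L.
DO = 11.0 − 1.959 = 9.041 mg/L.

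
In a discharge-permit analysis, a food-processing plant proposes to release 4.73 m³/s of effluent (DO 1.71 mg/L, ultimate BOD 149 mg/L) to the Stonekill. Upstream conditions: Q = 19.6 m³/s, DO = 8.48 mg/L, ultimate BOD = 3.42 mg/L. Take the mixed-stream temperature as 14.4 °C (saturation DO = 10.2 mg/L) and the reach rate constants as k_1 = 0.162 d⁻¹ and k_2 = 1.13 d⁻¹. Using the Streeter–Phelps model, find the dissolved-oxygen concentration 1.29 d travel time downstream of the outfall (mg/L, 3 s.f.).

DO ≈ 6.42 mg/L

Mixed DO = (19.6×8.48 + 4.73×1.71)/(19.6+4.73) = 174.3/24.33 = 7.164 mg/L.
Mixed L₀ = (19.6×3.42 + 4.73×149)/(24.33) = 771.8/24.33 = 31.72 mg/L.
Initial deficit D₀ = C_s − DO₀ = 10.2 − 7.164 = 3.036 mg/L.
D(1.29) = [0.162×31.72/(1.13−0.162)](e^(−0.162×1.29) − e^(−1.13×1.29)) + 3.036 e^(−1.13×1.29)
= 5.309 × (0.8114 − 0.2328) + 3.036 × 0.2328 = 3.779 mg/L.
DO = 10.2 − 3.779 = 6.421 mg/L.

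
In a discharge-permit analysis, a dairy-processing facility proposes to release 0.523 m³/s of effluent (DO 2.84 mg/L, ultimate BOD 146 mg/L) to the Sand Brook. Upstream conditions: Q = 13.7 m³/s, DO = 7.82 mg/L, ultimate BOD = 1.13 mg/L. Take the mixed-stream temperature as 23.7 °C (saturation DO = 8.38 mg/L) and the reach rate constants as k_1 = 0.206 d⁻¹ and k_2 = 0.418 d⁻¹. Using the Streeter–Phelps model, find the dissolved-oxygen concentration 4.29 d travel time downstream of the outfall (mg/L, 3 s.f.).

Mixed DO = (13.7×7.82 + 0.523×2.84)/(13.7+0.523) = 108.6/14.22 = 7.637 mg/L.
Mixed L₀ = (13.7×1.13 + 0.523×146)/(14.22) = 91.84/14.22 = 6.457 mg/L.
Initial deficit D₀ = C_s − DO₀ = 8.38 − 7.637 = 0.7431 mg/L.
D(4.29) = [0.206×6.457/(0.418−0.206)](e^(−0.206×4.29) − e^(−0.418×4.29)) + 0.7431 e^(−0.418×4.29)
= 6.274 × (0.4132 − 0.1664) + 0.7431 × 0.1664 = 1.672 mg/L.
DO = 8.38 − 1.672 = 6.708 mg/L.

DO ≈ 6.71 mg/L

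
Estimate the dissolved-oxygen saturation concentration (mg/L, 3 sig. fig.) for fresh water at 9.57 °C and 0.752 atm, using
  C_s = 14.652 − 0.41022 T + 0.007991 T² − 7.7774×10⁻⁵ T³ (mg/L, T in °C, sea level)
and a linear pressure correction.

At sea level: C_s = 14.652 − 0.41022×9.57 + 0.007991×9.57² − 7.7774×10⁻⁵×9.57³ = 11.39 mg/L.
Pressure correction: C_s' = 11.39 × 0.752 = 8.565 mg/L.

C_s ≈ 8.57 mg/L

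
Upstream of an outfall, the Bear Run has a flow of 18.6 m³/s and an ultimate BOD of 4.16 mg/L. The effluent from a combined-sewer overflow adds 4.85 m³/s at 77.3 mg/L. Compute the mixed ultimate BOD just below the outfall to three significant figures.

Flow-weighted mixing: C = (Q_r C_r + Q_w C_w)/(Q_r + Q_w)
= (18.6×4.16 + 4.85×77.3)/(18.6 + 4.85) = 452.3/23.45 = 19.29 mg/L.

19.3 mg/L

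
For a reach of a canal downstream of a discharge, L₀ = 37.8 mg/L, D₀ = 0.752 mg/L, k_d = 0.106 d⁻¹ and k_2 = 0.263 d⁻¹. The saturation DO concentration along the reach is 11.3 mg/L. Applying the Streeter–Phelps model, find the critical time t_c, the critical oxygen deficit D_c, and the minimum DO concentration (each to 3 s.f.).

t_c ≈ 5.60 d; D_c ≈ 8.42 mg/L; min DO ≈ 2.88 mg/L

At the critical point dD/dt = 0, so k_d L₀ e^(−k_d t) = k_2 D. Substituting D(t) from the Streeter–Phelps equation and solving for t gives
t_c = ln[(k_2/k_d)(1 − D₀(k_2−k_d)/(k_d L₀))] / (k_2−k_d).
Here k_2−k_d = 0.1570 d⁻¹ and 1 − D₀(k_2−k_d)/(k_d L₀) = 1 − 0.752×0.1570/(0.106×37.8) = 0.9705, so
t_c = ln(2.481 × 0.9705) / 0.1570 = 0.8788 / 0.1570 = 5.597 d.
D_c = (k_d/k_2) L₀ e^(−k_d t_c) = (0.106/0.263) × 37.8 × e^(−0.106×5.597) = 0.4030 × 37.8 × 0.5525 = 8.417 mg/L.
Minimum DO = C_s − D_c = 11.3 − 8.417 = 2.883 mg/L.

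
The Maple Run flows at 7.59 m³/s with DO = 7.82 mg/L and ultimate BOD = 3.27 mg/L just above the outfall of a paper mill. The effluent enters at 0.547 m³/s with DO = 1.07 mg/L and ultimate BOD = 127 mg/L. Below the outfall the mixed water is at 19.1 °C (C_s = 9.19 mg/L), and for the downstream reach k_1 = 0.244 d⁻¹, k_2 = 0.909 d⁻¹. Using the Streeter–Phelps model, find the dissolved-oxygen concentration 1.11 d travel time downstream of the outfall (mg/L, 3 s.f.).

DO ≈ 6.83 mg/L

Mixed DO = (7.59×7.82 + 0.547×1.07)/(7.59+0.547) = 59.94/8.137 = 7.366 mg/L.
Mixed L₀ = (7.59×3.27 + 0.547×127)/(8.137) = 94.29/8.137 = 11.59 mg/L.
Initial deficit D₀ = C_s − DO₀ = 9.19 − 7.366 = 1.824 mg/L.
D(1.11) = [0.244×11.59/(0.909−0.244)](e^(−0.244×1.11) − e^(−0.909×1.11)) + 1.824 e^(−0.909×1.11)
= 4.252 × (0.7627 − 0.3646) + 1.824 × 0.3646 = 2.358 mg/L.
DO = 9.19 − 2.358 = 6.832 mg/L.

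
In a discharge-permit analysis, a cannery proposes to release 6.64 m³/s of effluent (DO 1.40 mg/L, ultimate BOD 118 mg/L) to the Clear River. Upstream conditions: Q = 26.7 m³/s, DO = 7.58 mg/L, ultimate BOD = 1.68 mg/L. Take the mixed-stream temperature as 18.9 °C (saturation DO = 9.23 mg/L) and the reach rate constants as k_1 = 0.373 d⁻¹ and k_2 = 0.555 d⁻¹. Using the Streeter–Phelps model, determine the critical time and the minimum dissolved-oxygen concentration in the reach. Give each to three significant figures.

Mixed DO = (26.7×7.58 + 6.64×1.40)/(26.7+6.64) = 211.7/33.34 = 6.349 mg/L.
Mixed L₀ = (26.7×1.68 + 6.64×118)/(33.34) = 828.4/33.34 = 24.85 mg/L.
Initial deficit D₀ = C_s − DO₀ = 9.23 − 6.349 = 2.881 mg/L.
t_c = (1/0.1820) ln[(0.555/0.373)(1 − 2.881×0.1820/(0.373×24.85))] = 5.495 × ln(1.404) = 1.863 d.
D_c = (0.373/0.555) × 24.85 × e^(−0.373×1.863) = 0.6721 × 24.85 × 0.4990 = 8.333 mg/L.
Minimum DO = 9.23 − 8.333 = 0.8968 mg/L.

t_c ≈ 1.86 d; minimum DO ≈ 0.897 mg/L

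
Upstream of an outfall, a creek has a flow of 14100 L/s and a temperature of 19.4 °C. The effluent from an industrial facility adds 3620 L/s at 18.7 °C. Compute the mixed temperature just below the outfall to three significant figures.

19.3 °C

Flow-weighted mixing: C = (Q_r C_r + Q_w C_w)/(Q_r + Q_w)
= (14100×19.4 + 3620×18.7)/(14100 + 3620) = 341200/17720 = 19.26 °C.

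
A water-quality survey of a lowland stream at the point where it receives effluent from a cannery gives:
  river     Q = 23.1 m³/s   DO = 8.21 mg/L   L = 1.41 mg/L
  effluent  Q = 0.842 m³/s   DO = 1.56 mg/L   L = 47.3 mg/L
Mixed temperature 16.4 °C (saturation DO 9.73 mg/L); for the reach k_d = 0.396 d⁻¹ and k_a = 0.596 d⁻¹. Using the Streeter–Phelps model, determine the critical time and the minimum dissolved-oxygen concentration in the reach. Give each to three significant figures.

t_c ≈ 0.311 d; minimum DO ≈ 7.95 mg/L

Mixed DO = (23.1×8.21 + 0.842×1.56)/(23.1+0.842) = 191.0/23.94 = 7.976 mg/L.
Mixed L₀ = (23.1×1.41 + 0.842×47.3)/(23.94) = 72.40/23.94 = 3.024 mg/L.
Initial deficit D₀ = C_s − DO₀ = 9.73 − 7.976 = 1.754 mg/L.
t_c = (1/0.2000) ln[(0.596/0.396)(1 − 1.754×0.2000/(0.396×3.024))] = 5.000 × ln(1.064) = 0.3110 d.
D_c = (0.396/0.596) × 3.024 × e^(−0.396×0.3110) = 0.6644 × 3.024 × 0.8841 = 1.776 mg/L.
Minimum DO = 9.73 − 1.776 = 7.954 mg/L.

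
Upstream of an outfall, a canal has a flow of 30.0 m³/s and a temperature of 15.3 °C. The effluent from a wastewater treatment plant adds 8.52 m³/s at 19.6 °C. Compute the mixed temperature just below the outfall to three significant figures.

Flow-weighted mixing: C = (Q_r C_r + Q_w C_w)/(Q_r + Q_w)
= (30.0×15.3 + 8.52×19.6)/(30.0 + 8.52) = 626.0/38.52 = 16.25 °C.

16.3 °C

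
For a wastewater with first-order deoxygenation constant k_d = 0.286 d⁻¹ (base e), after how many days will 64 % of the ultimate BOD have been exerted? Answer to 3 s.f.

y/L₀ = 1 − e^(−k_d t) = 0.64 ⇒ e^(−k_d t) = 0.360
t = −ln(0.360) / 0.286 = 1.022 / 0.286 = 3.572 d.

t ≈ 3.57 d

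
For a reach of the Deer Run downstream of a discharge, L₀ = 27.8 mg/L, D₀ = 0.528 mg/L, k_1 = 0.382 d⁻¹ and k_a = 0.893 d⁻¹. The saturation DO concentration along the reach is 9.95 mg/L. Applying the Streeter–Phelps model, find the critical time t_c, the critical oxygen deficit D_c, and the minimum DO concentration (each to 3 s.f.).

t_c ≈ 1.61 d; D_c ≈ 6.43 mg/L; min DO ≈ 3.52 mg/L

At the critical point dD/dt = 0, so k_1 L₀ e^(−k_1 t) = k_a D. Substituting D(t) from the Streeter–Phelps equation and solving for t gives
t_c = ln[(k_a/k_1)(1 − D₀(k_a−k_1)/(k_1 L₀))] / (k_a−k_1).
Here k_a−k_1 = 0.5110 d⁻¹ and 1 − D₀(k_a−k_1)/(k_1 L₀) = 1 − 0.528×0.5110/(0.382×27.8) = 0.9746, so
t_c = ln(2.338 × 0.9746) / 0.5110 = 0.8234 / 0.5110 = 1.611 d.
L(t_c) = L₀ e^(−k_1 t_c) = 27.8 × 0.5403 = 15.02 mg/L, and at the critical point k_a D_c = k_1 L, so D_c = (0.382/0.893) × 15.02 = 6.426 mg/L.
Minimum DO = C_s − D_c = 9.95 − 6.426 = 3.524 mg/L.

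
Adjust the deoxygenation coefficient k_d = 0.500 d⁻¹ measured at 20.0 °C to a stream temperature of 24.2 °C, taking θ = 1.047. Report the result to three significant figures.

k_d(T₂) = k_d(T₁) · θ^(T₂−T₁) = 0.500 × 1.047^(24.2−20.0)
= 0.500 × 1.047^4.20 = 0.500 × 1.213 = 0.6064 d⁻¹.

k_d ≈ 0.606 d⁻¹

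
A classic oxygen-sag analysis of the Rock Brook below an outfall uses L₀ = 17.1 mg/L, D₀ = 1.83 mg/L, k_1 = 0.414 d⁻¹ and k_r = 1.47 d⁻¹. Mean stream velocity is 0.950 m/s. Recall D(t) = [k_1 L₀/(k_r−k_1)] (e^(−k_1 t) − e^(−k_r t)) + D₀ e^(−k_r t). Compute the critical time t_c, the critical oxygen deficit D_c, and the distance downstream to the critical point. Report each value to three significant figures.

t_c = [1/(k_r−k_1)] ln[(k_r/k_1)(1 − D₀(k_r−k_1)/(k_1 L₀))]
= [1/(1.47−0.414)] ln[(1.47/0.414)(1 − 1.83×1.056/(0.414×17.1))]
= (1/1.056) ln[3.551 × 0.7270] = 0.9470 × ln(2.581) = 0.9470 × 0.9484 = 0.8981 d.
D_c = (k_1/k_r) L₀ e^(−k_1 t_c) = (0.414/1.47) × 17.1 × e^(−0.414×0.8981) = 0.2816 × 17.1 × 0.6895 = 3.321 mg/L.
x_c = v t_c = 0.950 m/s × 0.8981 d × 86400 s/d = 73710 m ≈ 73.7 km.

t_c ≈ 0.898 d; D_c ≈ 3.32 mg/L; x_c ≈ 73.7 km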